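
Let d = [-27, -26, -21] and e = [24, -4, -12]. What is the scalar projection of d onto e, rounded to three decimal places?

d · e = (-27)·24 + (-26)·(-4) + (-21)·(-12) = -648 + 104 + 252 = -292
|e| = √(576 + 16 + 144) = √736 ≈ 27.1293
comp_e d = -292 / √736 ≈ -10.763

-10.763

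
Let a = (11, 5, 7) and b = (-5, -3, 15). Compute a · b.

a · b = 11·(-5) + 5·(-3) + 7·15 = -55 - 15 + 105 = 35

35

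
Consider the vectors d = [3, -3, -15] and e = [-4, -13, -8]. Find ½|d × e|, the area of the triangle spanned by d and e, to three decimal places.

98.613

i: (-3)·(-8) - (-15)·(-13) = 24 - 195 = -171
j: (-15)·(-4) - 3·(-8) = 60 - (-24) = 84
k: 3·(-13) - (-3)·(-4) = -39 - 12 = -51
d × e = (-171, 84, -51)
|d × e| = √((-171)² + 84² + (-51)²) = √38898 ≈ 197.2258
area = ½ · 197.2258 ≈ 98.613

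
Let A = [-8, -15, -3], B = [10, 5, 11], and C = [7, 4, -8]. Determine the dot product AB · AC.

AB = B − A = (18, 20, 14)
AC = C − A = (15, 19, -5)
AB · AC = 18·15 + 20·19 + 14·(-5) = 270 + 380 - 70 = 580

580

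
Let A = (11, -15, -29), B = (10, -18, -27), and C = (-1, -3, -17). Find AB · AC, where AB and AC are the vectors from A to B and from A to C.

AB = B − A = (-1, -3, 2)
AC = C − A = (-12, 12, 12)
AB · AC = (-1)·(-12) + (-3)·12 + 2·12 = 12 - 36 + 24 = 0

0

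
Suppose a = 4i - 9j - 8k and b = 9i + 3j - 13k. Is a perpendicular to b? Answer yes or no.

a · b = 4·9 + (-9)·3 + (-8)·(-13) = 36 - 27 + 104 = 113
Nonzero, so the vectors are not orthogonal.

no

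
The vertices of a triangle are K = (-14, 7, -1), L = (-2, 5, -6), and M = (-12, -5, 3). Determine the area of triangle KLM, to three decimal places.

KL = (12, -2, -5),  KM = (2, -12, 4)
i: (-2)·4 - (-5)·(-12) = -8 - 60 = -68
j: (-5)·2 - 12·4 = -10 - 48 = -58
k: 12·(-12) - (-2)·2 = -144 - (-4) = -140
KL × KM = (-68, -58, -140)
|KL × KM| = √27588 ≈ 166.0964
area = ½ · 166.0964 ≈ 83.048

83.048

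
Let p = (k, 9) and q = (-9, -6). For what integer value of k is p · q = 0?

p · q = k·(-9) + 9·(-6) = -54 - 9k
Set equal to 0: -9k = 54, so k = -6.

-6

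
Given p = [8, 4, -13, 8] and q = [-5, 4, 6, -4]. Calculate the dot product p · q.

p · q = 8·(-5) + 4·4 + (-13)·6 + 8·(-4) = -40 + 16 - 78 - 32 = -134

-134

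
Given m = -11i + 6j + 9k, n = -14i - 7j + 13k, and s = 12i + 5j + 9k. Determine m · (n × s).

3226

n × s:
i: (-7)·9 - 13·5 = -63 - 65 = -128
j: 13·12 - (-14)·9 = 156 - (-126) = 282
k: (-14)·5 - (-7)·12 = -70 - (-84) = 14
n × s = (-128, 282, 14)
m · (n × s) = (-11)·(-128) + 6·282 + 9·14 = 1408 + 1692 + 126 = 3226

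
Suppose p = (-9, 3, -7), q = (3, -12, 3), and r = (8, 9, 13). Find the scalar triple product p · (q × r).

q × r:
i: (-12)·13 - 3·9 = -156 - 27 = -183
j: 3·8 - 3·13 = 24 - 39 = -15
k: 3·9 - (-12)·8 = 27 - (-96) = 123
q × r = (-183, -15, 123)
p · (q × r) = (-9)·(-183) + 3·(-15) + (-7)·123 = 1647 - 45 - 861 = 741

741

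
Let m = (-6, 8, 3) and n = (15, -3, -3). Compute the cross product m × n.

(-15, 27, -102)

i: 8·(-3) - 3·(-3) = -24 - (-9) = -15
j: 3·15 - (-6)·(-3) = 45 - 18 = 27
k: (-6)·(-3) - 8·15 = 18 - 120 = -102
m × n = (-15, 27, -102)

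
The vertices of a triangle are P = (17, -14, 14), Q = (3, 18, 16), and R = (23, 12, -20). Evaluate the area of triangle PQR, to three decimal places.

675.284

PQ = (-14, 32, 2),  PR = (6, 26, -34)
i: 32·(-34) - 2·26 = -1088 - 52 = -1140
j: 2·6 - (-14)·(-34) = 12 - 476 = -464
k: (-14)·26 - 32·6 = -364 - 192 = -556
PQ × PR = (-1140, -464, -556)
|PQ × PR| = √1824032 ≈ 1350.5673
area = ½ · 1350.5673 ≈ 675.284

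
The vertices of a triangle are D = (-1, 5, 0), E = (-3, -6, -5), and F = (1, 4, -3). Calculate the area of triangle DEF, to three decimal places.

DE = (-2, -11, -5),  DF = (2, -1, -3)
i: (-11)·(-3) - (-5)·(-1) = 33 - 5 = 28
j: (-5)·2 - (-2)·(-3) = -10 - 6 = -16
k: (-2)·(-1) - (-11)·2 = 2 - (-22) = 24
DE × DF = (28, -16, 24)
|DE × DF| = √1616 ≈ 40.1995
area = ½ · 40.1995 ≈ 20.100

20.100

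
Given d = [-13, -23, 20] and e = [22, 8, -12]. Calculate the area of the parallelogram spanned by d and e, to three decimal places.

i: (-23)·(-12) - 20·8 = 276 - 160 = 116
j: 20·22 - (-13)·(-12) = 440 - 156 = 284
k: (-13)·8 - (-23)·22 = -104 - (-506) = 402
d × e = (116, 284, 402)
|d × e| = √(116² + 284² + 402²) = √255716 ≈ 505.6837

505.684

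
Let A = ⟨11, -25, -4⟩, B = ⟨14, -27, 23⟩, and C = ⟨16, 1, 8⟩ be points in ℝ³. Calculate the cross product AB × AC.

(-726, 99, 88)

AB = (3, -2, 27)
AC = (5, 26, 12)
i: (-2)·12 - 27·26 = -24 - 702 = -726
j: 27·5 - 3·12 = 135 - 36 = 99
k: 3·26 - (-2)·5 = 78 - (-10) = 88
AB × AC = (-726, 99, 88)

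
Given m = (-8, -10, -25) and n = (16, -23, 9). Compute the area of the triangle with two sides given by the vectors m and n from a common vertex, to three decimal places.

408.701

i: (-10)·9 - (-25)·(-23) = -90 - 575 = -665
j: (-25)·16 - (-8)·9 = -400 - (-72) = -328
k: (-8)·(-23) - (-10)·16 = 184 - (-160) = 344
m × n = (-665, -328, 344)
|m × n| = √((-665)² + (-328)² + 344²) = √668145 ≈ 817.4014
area = ½ · 817.4014 ≈ 408.701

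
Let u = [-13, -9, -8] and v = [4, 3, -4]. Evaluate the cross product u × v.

i: (-9)·(-4) - (-8)·3 = 36 - (-24) = 60
j: (-8)·4 - (-13)·(-4) = -32 - 52 = -84
k: (-13)·3 - (-9)·4 = -39 - (-36) = -3
u × v = (60, -84, -3)

(60, -84, -3)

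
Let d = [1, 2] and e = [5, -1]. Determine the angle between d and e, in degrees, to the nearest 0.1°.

74.7

d · e = 1·5 + 2·(-1) = 5 - 2 = 3
|d|² = 1 + 4 = 5,  |d| = √5 ≈ 2.236068
|e|² = 25 + 1 = 26,  |e| = √26 ≈ 5.099020
cos θ = 3 / (2.236068 · 5.099020) ≈ 0.26312
θ = arccos(0.26312) ≈ 74.7°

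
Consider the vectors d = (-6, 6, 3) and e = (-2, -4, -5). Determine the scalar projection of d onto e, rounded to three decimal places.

-4.025

d · e = (-6)·(-2) + 6·(-4) + 3·(-5) = 12 - 24 - 15 = -27
|e| = √(4 + 16 + 25) = √45 ≈ 6.7082
comp_e d = -27 / √45 ≈ -4.025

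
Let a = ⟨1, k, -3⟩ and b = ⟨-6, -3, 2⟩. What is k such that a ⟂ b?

a · b = 1·(-6) + k·(-3) + (-3)·2 = -12 - 3k
Set equal to 0: -3k = 12, so k = -4.

-4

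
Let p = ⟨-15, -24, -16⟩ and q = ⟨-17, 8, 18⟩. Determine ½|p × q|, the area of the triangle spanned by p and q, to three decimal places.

407.727

i: (-24)·18 - (-16)·8 = -432 - (-128) = -304
j: (-16)·(-17) - (-15)·18 = 272 - (-270) = 542
k: (-15)·8 - (-24)·(-17) = -120 - 408 = -528
p × q = (-304, 542, -528)
|p × q| = √((-304)² + 542² + (-528)²) = √664964 ≈ 815.4532
area = ½ · 815.4532 ≈ 407.727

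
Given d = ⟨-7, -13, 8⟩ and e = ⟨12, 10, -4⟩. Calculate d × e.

(-28, 68, 86)

i: (-13)·(-4) - 8·10 = 52 - 80 = -28
j: 8·12 - (-7)·(-4) = 96 - 28 = 68
k: (-7)·10 - (-13)·12 = -70 - (-156) = 86
d × e = (-28, 68, 86)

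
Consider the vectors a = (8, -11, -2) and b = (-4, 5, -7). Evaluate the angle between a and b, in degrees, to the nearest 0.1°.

124.0

a · b = 8·(-4) + (-11)·5 + (-2)·(-7) = -32 - 55 + 14 = -73
|a|² = 64 + 121 + 4 = 189,  |a| = √189 ≈ 13.747727
|b|² = 16 + 25 + 49 = 90,  |b| = √90 ≈ 9.486833
cos θ = -73 / (13.747727 · 9.486833) ≈ -0.55972
θ = arccos(-0.55972) ≈ 124.0°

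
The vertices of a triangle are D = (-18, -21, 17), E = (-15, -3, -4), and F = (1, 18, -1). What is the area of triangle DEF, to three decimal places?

DE = (3, 18, -21),  DF = (19, 39, -18)
i: 18·(-18) - (-21)·39 = -324 - (-819) = 495
j: (-21)·19 - 3·(-18) = -399 - (-54) = -345
k: 3·39 - 18·19 = 117 - 342 = -225
DE × DF = (495, -345, -225)
|DE × DF| = √414675 ≈ 643.9526
area = ½ · 643.9526 ≈ 321.976

321.976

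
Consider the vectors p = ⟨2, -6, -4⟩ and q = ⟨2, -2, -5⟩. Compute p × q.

i: (-6)·(-5) - (-4)·(-2) = 30 - 8 = 22
j: (-4)·2 - 2·(-5) = -8 - (-10) = 2
k: 2·(-2) - (-6)·2 = -4 - (-12) = 8
p × q = (22, 2, 8)

(22, 2, 8)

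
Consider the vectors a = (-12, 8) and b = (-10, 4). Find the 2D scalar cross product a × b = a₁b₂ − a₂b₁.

(-12)·4 - 8·(-10) = -48 - (-80) = 32

32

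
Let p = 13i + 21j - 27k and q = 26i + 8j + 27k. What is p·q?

-223

p · q = 13·26 + 21·8 + (-27)·27 = 338 + 168 - 729 = -223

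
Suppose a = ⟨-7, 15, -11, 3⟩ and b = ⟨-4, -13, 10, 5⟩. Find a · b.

-262

a · b = (-7)·(-4) + 15·(-13) + (-11)·10 + 3·5 = 28 - 195 - 110 + 15 = -262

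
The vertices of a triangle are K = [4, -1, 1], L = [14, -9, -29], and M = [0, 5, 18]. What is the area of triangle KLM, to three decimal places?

36.125

KL = (10, -8, -30),  KM = (-4, 6, 17)
i: (-8)·17 - (-30)·6 = -136 - (-180) = 44
j: (-30)·(-4) - 10·17 = 120 - 170 = -50
k: 10·6 - (-8)·(-4) = 60 - 32 = 28
KL × KM = (44, -50, 28)
|KL × KM| = √5220 ≈ 72.2496
area = ½ · 72.2496 ≈ 36.125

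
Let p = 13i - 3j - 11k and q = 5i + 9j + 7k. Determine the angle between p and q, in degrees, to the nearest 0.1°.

p · q = 13·5 + (-3)·9 + (-11)·7 = 65 - 27 - 77 = -39
|p|² = 169 + 9 + 121 = 299,  |p| = √299 ≈ 17.291616
|q|² = 25 + 81 + 49 = 155,  |q| = √155 ≈ 12.449900
cos θ = -39 / (17.291616 · 12.449900) ≈ -0.18116
θ = arccos(-0.18116) ≈ 100.4°

100.4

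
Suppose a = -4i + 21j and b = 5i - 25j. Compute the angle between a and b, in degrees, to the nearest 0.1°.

a · b = (-4)·5 + 21·(-25) = -20 - 525 = -545
|a|² = 16 + 441 = 457,  |a| = √457 ≈ 21.377558
|b|² = 25 + 625 = 650,  |b| = √650 ≈ 25.495098
cos θ = -545 / (21.377558 · 25.495098) ≈ -0.99996
θ = arccos(-0.99996) ≈ 179.5°

179.5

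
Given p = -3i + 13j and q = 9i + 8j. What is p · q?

77

p · q = (-3)·9 + 13·8 = -27 + 104 = 77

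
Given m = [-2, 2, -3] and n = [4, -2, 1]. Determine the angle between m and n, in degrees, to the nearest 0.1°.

m · n = (-2)·4 + 2·(-2) + (-3)·1 = -8 - 4 - 3 = -15
|m|² = 4 + 4 + 9 = 17,  |m| = √17 ≈ 4.123106
|n|² = 16 + 4 + 1 = 21,  |n| = √21 ≈ 4.582576
cos θ = -15 / (4.123106 · 4.582576) ≈ -0.79388
θ = arccos(-0.79388) ≈ 142.5°

142.5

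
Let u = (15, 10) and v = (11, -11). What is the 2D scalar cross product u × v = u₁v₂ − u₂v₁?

15·(-11) - 10·11 = -165 - 110 = -275

-275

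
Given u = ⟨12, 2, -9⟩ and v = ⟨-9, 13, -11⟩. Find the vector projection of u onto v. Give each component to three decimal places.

u · v = 12·(-9) + 2·13 + (-9)·(-11) = -108 + 26 + 99 = 17
|v|² = 81 + 169 + 121 = 371
proj_v u = (17/371) · (-9, 13, -11) ≈ (-0.412, 0.596, -0.504)

(-0.412, 0.596, -0.504)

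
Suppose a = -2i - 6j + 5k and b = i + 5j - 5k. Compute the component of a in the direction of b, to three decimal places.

-7.982

a · b = (-2)·1 + (-6)·5 + 5·(-5) = -2 - 30 - 25 = -57
|b| = √(1 + 25 + 25) = √51 ≈ 7.1414
comp_b a = -57 / √51 ≈ -7.982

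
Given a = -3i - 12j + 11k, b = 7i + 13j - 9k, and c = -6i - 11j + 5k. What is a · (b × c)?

-115

b × c:
i: 13·5 - (-9)·(-11) = 65 - 99 = -34
j: (-9)·(-6) - 7·5 = 54 - 35 = 19
k: 7·(-11) - 13·(-6) = -77 - (-78) = 1
b × c = (-34, 19, 1)
a · (b × c) = (-3)·(-34) + (-12)·19 + 11·1 = 102 - 228 + 11 = -115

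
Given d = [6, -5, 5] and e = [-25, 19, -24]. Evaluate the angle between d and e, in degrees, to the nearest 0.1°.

d · e = 6·(-25) + (-5)·19 + 5·(-24) = -150 - 95 - 120 = -365
|d|² = 36 + 25 + 25 = 86,  |d| = √86 ≈ 9.273618
|e|² = 625 + 361 + 576 = 1562,  |e| = √1562 ≈ 39.522146
cos θ = -365 / (9.273618 · 39.522146) ≈ -0.99587
θ = arccos(-0.99587) ≈ 174.8°

174.8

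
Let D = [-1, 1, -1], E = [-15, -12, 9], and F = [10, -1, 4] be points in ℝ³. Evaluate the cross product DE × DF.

DE = (-14, -13, 10)
DF = (11, -2, 5)
i: (-13)·5 - 10·(-2) = -65 - (-20) = -45
j: 10·11 - (-14)·5 = 110 - (-70) = 180
k: (-14)·(-2) - (-13)·11 = 28 - (-143) = 171
DE × DF = (-45, 180, 171)

(-45, 180, 171)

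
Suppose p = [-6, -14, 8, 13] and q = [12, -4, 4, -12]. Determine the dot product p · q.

-140

p · q = (-6)·12 + (-14)·(-4) + 8·4 + 13·(-12) = -72 + 56 + 32 - 156 = -140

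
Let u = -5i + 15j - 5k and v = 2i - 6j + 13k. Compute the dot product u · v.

-165

u · v = (-5)·2 + 15·(-6) + (-5)·13 = -10 - 90 - 65 = -165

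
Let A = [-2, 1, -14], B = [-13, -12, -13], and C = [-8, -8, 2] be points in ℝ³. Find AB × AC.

AB = (-11, -13, 1)
AC = (-6, -9, 16)
i: (-13)·16 - 1·(-9) = -208 - (-9) = -199
j: 1·(-6) - (-11)·16 = -6 - (-176) = 170
k: (-11)·(-9) - (-13)·(-6) = 99 - 78 = 21
AB × AC = (-199, 170, 21)

(-199, 170, 21)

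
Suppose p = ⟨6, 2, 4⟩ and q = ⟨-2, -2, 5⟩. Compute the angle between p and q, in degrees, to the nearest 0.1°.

84.7

p · q = 6·(-2) + 2·(-2) + 4·5 = -12 - 4 + 20 = 4
|p|² = 36 + 4 + 16 = 56,  |p| = √56 ≈ 7.483315
|q|² = 4 + 4 + 25 = 33,  |q| = √33 ≈ 5.744563
cos θ = 4 / (7.483315 · 5.744563) ≈ 0.09305
θ = arccos(0.09305) ≈ 84.7°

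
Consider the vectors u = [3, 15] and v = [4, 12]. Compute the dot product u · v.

u · v = 3·4 + 15·12 = 12 + 180 = 192

192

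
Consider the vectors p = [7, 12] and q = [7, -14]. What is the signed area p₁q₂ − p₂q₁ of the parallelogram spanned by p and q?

7·(-14) - 12·7 = -98 - 84 = -182

-182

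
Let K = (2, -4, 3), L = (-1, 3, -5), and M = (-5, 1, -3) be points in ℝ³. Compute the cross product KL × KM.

KL = (-3, 7, -8)
KM = (-7, 5, -6)
i: 7·(-6) - (-8)·5 = -42 - (-40) = -2
j: (-8)·(-7) - (-3)·(-6) = 56 - 18 = 38
k: (-3)·5 - 7·(-7) = -15 - (-49) = 34
KL × KM = (-2, 38, 34)

(-2, 38, 34)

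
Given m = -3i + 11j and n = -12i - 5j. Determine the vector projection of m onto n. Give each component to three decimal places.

m · n = (-3)·(-12) + 11·(-5) = 36 - 55 = -19
|n|² = 144 + 25 = 169
proj_n m = (-19/169) · (-12, -5) ≈ (1.349, 0.562)

(1.349, 0.562)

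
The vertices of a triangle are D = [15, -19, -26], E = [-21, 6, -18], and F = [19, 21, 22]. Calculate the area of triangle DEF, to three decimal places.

DE = (-36, 25, 8),  DF = (4, 40, 48)
i: 25·48 - 8·40 = 1200 - 320 = 880
j: 8·4 - (-36)·48 = 32 - (-1728) = 1760
k: (-36)·40 - 25·4 = -1440 - 100 = -1540
DE × DF = (880, 1760, -1540)
|DE × DF| = √6243600 ≈ 2498.7197
area = ½ · 2498.7197 ≈ 1249.360

1249.360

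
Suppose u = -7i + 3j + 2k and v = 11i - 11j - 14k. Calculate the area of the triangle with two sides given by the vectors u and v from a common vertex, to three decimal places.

45.033

i: 3·(-14) - 2·(-11) = -42 - (-22) = -20
j: 2·11 - (-7)·(-14) = 22 - 98 = -76
k: (-7)·(-11) - 3·11 = 77 - 33 = 44
u × v = (-20, -76, 44)
|u × v| = √((-20)² + (-76)² + 44²) = √8112 ≈ 90.0666
area = ½ · 90.0666 ≈ 45.033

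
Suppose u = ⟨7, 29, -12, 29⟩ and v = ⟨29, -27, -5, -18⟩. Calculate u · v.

-1042

u · v = 7·29 + 29·(-27) + (-12)·(-5) + 29·(-18) = 203 - 783 + 60 - 522 = -1042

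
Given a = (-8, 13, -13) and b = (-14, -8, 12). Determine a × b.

i: 13·12 - (-13)·(-8) = 156 - 104 = 52
j: (-13)·(-14) - (-8)·12 = 182 - (-96) = 278
k: (-8)·(-8) - 13·(-14) = 64 - (-182) = 246
a × b = (52, 278, 246)

(52, 278, 246)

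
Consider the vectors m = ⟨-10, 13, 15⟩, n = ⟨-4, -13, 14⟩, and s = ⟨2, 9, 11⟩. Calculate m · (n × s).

3476

n × s:
i: (-13)·11 - 14·9 = -143 - 126 = -269
j: 14·2 - (-4)·11 = 28 - (-44) = 72
k: (-4)·9 - (-13)·2 = -36 - (-26) = -10
n × s = (-269, 72, -10)
m · (n × s) = (-10)·(-269) + 13·72 + 15·(-10) = 2690 + 936 - 150 = 3476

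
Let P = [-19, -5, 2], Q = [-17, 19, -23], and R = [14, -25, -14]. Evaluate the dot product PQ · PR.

-14

PQ = Q − P = (2, 24, -25)
PR = R − P = (33, -20, -16)
PQ · PR = 2·33 + 24·(-20) + (-25)·(-16) = 66 - 480 + 400 = -14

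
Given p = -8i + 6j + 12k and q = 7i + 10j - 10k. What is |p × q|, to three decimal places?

i: 6·(-10) - 12·10 = -60 - 120 = -180
j: 12·7 - (-8)·(-10) = 84 - 80 = 4
k: (-8)·10 - 6·7 = -80 - 42 = -122
p × q = (-180, 4, -122)
|p × q| = √((-180)² + 4² + (-122)²) = √47300 ≈ 217.4856

217.486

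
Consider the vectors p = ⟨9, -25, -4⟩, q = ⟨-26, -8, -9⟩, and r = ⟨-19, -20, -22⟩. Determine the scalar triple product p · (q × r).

8517

q × r:
i: (-8)·(-22) - (-9)·(-20) = 176 - 180 = -4
j: (-9)·(-19) - (-26)·(-22) = 171 - 572 = -401
k: (-26)·(-20) - (-8)·(-19) = 520 - 152 = 368
q × r = (-4, -401, 368)
p · (q × r) = 9·(-4) + (-25)·(-401) + (-4)·368 = -36 + 10025 - 1472 = 8517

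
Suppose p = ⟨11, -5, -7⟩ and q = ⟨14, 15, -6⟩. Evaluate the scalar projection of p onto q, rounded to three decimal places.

p · q = 11·14 + (-5)·15 + (-7)·(-6) = 154 - 75 + 42 = 121
|q| = √(196 + 225 + 36) = √457 ≈ 21.3776
comp_q p = 121 / √457 ≈ 5.660

5.660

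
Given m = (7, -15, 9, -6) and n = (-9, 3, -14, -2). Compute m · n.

m · n = 7·(-9) + (-15)·3 + 9·(-14) + (-6)·(-2) = -63 - 45 - 126 + 12 = -222

-222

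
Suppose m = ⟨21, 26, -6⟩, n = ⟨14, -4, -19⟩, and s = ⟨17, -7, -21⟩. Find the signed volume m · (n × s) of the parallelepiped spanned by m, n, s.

n × s:
i: (-4)·(-21) - (-19)·(-7) = 84 - 133 = -49
j: (-19)·17 - 14·(-21) = -323 - (-294) = -29
k: 14·(-7) - (-4)·17 = -98 - (-68) = -30
n × s = (-49, -29, -30)
m · (n × s) = 21·(-49) + 26·(-29) + (-6)·(-30) = -1029 - 754 + 180 = -1603

-1603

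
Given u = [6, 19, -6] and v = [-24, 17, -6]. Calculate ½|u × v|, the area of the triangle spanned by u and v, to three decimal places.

293.218

i: 19·(-6) - (-6)·17 = -114 - (-102) = -12
j: (-6)·(-24) - 6·(-6) = 144 - (-36) = 180
k: 6·17 - 19·(-24) = 102 - (-456) = 558
u × v = (-12, 180, 558)
|u × v| = √((-12)² + 180² + 558²) = √343908 ≈ 586.4367
area = ½ · 586.4367 ≈ 293.218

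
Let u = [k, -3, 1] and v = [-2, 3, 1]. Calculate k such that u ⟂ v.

-4

u · v = k·(-2) + (-3)·3 + 1·1 = -8 - 2k
Set equal to 0: -2k = 8, so k = -4.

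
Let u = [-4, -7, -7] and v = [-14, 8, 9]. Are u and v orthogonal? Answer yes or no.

u · v = (-4)·(-14) + (-7)·8 + (-7)·9 = 56 - 56 - 63 = -63
Nonzero, so the vectors are not orthogonal.

no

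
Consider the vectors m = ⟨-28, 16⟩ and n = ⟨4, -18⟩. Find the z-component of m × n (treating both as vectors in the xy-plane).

(-28)·(-18) - 16·4 = 504 - 64 = 440

440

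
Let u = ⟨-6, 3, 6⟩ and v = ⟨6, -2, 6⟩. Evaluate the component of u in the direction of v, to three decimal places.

-0.688

u · v = (-6)·6 + 3·(-2) + 6·6 = -36 - 6 + 36 = -6
|v| = √(36 + 4 + 36) = √76 ≈ 8.7178
comp_v u = -6 / √76 ≈ -0.688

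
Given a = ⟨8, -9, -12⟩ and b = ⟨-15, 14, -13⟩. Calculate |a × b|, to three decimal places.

403.001

i: (-9)·(-13) - (-12)·14 = 117 - (-168) = 285
j: (-12)·(-15) - 8·(-13) = 180 - (-104) = 284
k: 8·14 - (-9)·(-15) = 112 - 135 = -23
a × b = (285, 284, -23)
|a × b| = √(285² + 284² + (-23)²) = √162410 ≈ 403.0012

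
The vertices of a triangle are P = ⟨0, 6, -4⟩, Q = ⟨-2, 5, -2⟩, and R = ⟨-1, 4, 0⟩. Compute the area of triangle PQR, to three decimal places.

PQ = (-2, -1, 2),  PR = (-1, -2, 4)
i: (-1)·4 - 2·(-2) = -4 - (-4) = 0
j: 2·(-1) - (-2)·4 = -2 - (-8) = 6
k: (-2)·(-2) - (-1)·(-1) = 4 - 1 = 3
PQ × PR = (0, 6, 3)
|PQ × PR| = √45 ≈ 6.7082
area = ½ · 6.7082 ≈ 3.354

3.354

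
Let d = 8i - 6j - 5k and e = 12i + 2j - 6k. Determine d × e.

i: (-6)·(-6) - (-5)·2 = 36 - (-10) = 46
j: (-5)·12 - 8·(-6) = -60 - (-48) = -12
k: 8·2 - (-6)·12 = 16 - (-72) = 88
d × e = (46, -12, 88)

(46, -12, 88)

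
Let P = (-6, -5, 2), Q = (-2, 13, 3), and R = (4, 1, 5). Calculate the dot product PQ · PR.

151

PQ = Q − P = (4, 18, 1)
PR = R − P = (10, 6, 3)
PQ · PR = 4·10 + 18·6 + 1·3 = 40 + 108 + 3 = 151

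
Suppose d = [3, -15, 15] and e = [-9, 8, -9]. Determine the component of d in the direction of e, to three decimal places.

-18.758

d · e = 3·(-9) + (-15)·8 + 15·(-9) = -27 - 120 - 135 = -282
|e| = √(81 + 64 + 81) = √226 ≈ 15.0333
comp_e d = -282 / √226 ≈ -18.758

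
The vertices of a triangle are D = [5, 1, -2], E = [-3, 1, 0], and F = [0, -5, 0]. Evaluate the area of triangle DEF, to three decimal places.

24.920

DE = (-8, 0, 2),  DF = (-5, -6, 2)
i: 0·2 - 2·(-6) = 0 - (-12) = 12
j: 2·(-5) - (-8)·2 = -10 - (-16) = 6
k: (-8)·(-6) - 0·(-5) = 48 - 0 = 48
DE × DF = (12, 6, 48)
|DE × DF| = √2484 ≈ 49.8397
area = ½ · 49.8397 ≈ 24.920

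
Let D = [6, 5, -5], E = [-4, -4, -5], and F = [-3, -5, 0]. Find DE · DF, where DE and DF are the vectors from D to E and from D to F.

DE = E − D = (-10, -9, 0)
DF = F − D = (-9, -10, 5)
DE · DF = (-10)·(-9) + (-9)·(-10) + 0·5 = 90 + 90 + 0 = 180

180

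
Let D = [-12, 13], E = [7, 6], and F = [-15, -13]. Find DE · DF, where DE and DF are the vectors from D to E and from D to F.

125

DE = E − D = (19, -7)
DF = F − D = (-3, -26)
DE · DF = 19·(-3) + (-7)·(-26) = -57 + 182 = 125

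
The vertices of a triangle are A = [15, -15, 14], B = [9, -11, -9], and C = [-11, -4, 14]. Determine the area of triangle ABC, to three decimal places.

325.214

AB = (-6, 4, -23),  AC = (-26, 11, 0)
i: 4·0 - (-23)·11 = 0 - (-253) = 253
j: (-23)·(-26) - (-6)·0 = 598 - 0 = 598
k: (-6)·11 - 4·(-26) = -66 - (-104) = 38
AB × AC = (253, 598, 38)
|AB × AC| = √423057 ≈ 650.4283
area = ½ · 650.4283 ≈ 325.214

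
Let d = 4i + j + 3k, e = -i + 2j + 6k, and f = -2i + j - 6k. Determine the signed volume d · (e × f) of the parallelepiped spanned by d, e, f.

e × f:
i: 2·(-6) - 6·1 = -12 - 6 = -18
j: 6·(-2) - (-1)·(-6) = -12 - 6 = -18
k: (-1)·1 - 2·(-2) = -1 - (-4) = 3
e × f = (-18, -18, 3)
d · (e × f) = 4·(-18) + 1·(-18) + 3·3 = -72 - 18 + 9 = -81

-81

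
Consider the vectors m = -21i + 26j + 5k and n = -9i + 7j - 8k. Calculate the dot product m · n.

m · n = (-21)·(-9) + 26·7 + 5·(-8) = 189 + 182 - 40 = 331

331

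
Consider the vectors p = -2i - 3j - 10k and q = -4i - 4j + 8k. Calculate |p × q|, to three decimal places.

85.135

i: (-3)·8 - (-10)·(-4) = -24 - 40 = -64
j: (-10)·(-4) - (-2)·8 = 40 - (-16) = 56
k: (-2)·(-4) - (-3)·(-4) = 8 - 12 = -4
p × q = (-64, 56, -4)
|p × q| = √((-64)² + 56² + (-4)²) = √7248 ≈ 85.1352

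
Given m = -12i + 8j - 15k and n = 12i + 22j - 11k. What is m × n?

i: 8·(-11) - (-15)·22 = -88 - (-330) = 242
j: (-15)·12 - (-12)·(-11) = -180 - 132 = -312
k: (-12)·22 - 8·12 = -264 - 96 = -360
m × n = (242, -312, -360)

(242, -312, -360)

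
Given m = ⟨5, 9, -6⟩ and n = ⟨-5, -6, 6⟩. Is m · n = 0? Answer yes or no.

no

m · n = 5·(-5) + 9·(-6) + (-6)·6 = -25 - 54 - 36 = -115
Nonzero, so the vectors are not orthogonal.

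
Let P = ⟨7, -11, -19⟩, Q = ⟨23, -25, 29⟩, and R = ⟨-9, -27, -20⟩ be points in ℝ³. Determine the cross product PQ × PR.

(782, -752, -480)

PQ = (16, -14, 48)
PR = (-16, -16, -1)
i: (-14)·(-1) - 48·(-16) = 14 - (-768) = 782
j: 48·(-16) - 16·(-1) = -768 - (-16) = -752
k: 16·(-16) - (-14)·(-16) = -256 - 224 = -480
PQ × PR = (782, -752, -480)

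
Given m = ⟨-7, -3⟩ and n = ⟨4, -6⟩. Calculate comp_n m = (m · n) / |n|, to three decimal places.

m · n = (-7)·4 + (-3)·(-6) = -28 + 18 = -10
|n| = √(16 + 36) = √52 ≈ 7.2111
comp_n m = -10 / √52 ≈ -1.387

-1.387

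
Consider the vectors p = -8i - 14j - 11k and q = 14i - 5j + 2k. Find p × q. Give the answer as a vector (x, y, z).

i: (-14)·2 - (-11)·(-5) = -28 - 55 = -83
j: (-11)·14 - (-8)·2 = -154 - (-16) = -138
k: (-8)·(-5) - (-14)·14 = 40 - (-196) = 236
p × q = (-83, -138, 236)

(-83, -138, 236)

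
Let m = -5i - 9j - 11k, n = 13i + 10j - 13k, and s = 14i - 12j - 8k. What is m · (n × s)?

5138

n × s:
i: 10·(-8) - (-13)·(-12) = -80 - 156 = -236
j: (-13)·14 - 13·(-8) = -182 - (-104) = -78
k: 13·(-12) - 10·14 = -156 - 140 = -296
n × s = (-236, -78, -296)
m · (n × s) = (-5)·(-236) + (-9)·(-78) + (-11)·(-296) = 1180 + 702 + 3256 = 5138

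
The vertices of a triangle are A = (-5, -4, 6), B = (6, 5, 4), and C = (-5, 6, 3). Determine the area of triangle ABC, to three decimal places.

57.528

AB = (11, 9, -2),  AC = (0, 10, -3)
i: 9·(-3) - (-2)·10 = -27 - (-20) = -7
j: (-2)·0 - 11·(-3) = 0 - (-33) = 33
k: 11·10 - 9·0 = 110 - 0 = 110
AB × AC = (-7, 33, 110)
|AB × AC| = √13238 ≈ 115.0565
area = ½ · 115.0565 ≈ 57.528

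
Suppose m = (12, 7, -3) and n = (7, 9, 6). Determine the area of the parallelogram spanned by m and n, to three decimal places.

129.965

i: 7·6 - (-3)·9 = 42 - (-27) = 69
j: (-3)·7 - 12·6 = -21 - 72 = -93
k: 12·9 - 7·7 = 108 - 49 = 59
m × n = (69, -93, 59)
|m × n| = √(69² + (-93)² + 59²) = √16891 ≈ 129.9654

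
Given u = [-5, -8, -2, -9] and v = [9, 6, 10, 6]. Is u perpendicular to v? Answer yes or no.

u · v = (-5)·9 + (-8)·6 + (-2)·10 + (-9)·6 = -45 - 48 - 20 - 54 = -167
Nonzero, so the vectors are not orthogonal.

no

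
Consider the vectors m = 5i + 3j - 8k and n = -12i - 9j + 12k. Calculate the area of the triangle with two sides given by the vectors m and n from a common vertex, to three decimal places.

25.851

i: 3·12 - (-8)·(-9) = 36 - 72 = -36
j: (-8)·(-12) - 5·12 = 96 - 60 = 36
k: 5·(-9) - 3·(-12) = -45 - (-36) = -9
m × n = (-36, 36, -9)
|m × n| = √((-36)² + 36² + (-9)²) = √2673 ≈ 51.7011
area = ½ · 51.7011 ≈ 25.851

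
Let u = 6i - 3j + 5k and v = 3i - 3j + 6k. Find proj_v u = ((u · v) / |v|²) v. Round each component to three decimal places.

(3.167, -3.167, 6.333)

u · v = 6·3 + (-3)·(-3) + 5·6 = 18 + 9 + 30 = 57
|v|² = 9 + 9 + 36 = 54
proj_v u = (57/54) · (3, -3, 6) ≈ (3.167, -3.167, 6.333)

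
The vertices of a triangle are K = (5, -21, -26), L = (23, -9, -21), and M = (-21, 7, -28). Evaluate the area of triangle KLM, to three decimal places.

KL = (18, 12, 5),  KM = (-26, 28, -2)
i: 12·(-2) - 5·28 = -24 - 140 = -164
j: 5·(-26) - 18·(-2) = -130 - (-36) = -94
k: 18·28 - 12·(-26) = 504 - (-312) = 816
KL × KM = (-164, -94, 816)
|KL × KM| = √701588 ≈ 837.6085
area = ½ · 837.6085 ≈ 418.804

418.804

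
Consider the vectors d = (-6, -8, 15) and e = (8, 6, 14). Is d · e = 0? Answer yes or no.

d · e = (-6)·8 + (-8)·6 + 15·14 = -48 - 48 + 210 = 114
Nonzero, so the vectors are not orthogonal.

no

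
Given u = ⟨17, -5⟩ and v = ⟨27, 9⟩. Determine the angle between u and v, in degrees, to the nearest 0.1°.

u · v = 17·27 + (-5)·9 = 459 - 45 = 414
|u|² = 289 + 25 = 314,  |u| = √314 ≈ 17.720045
|v|² = 729 + 81 = 810,  |v| = √810 ≈ 28.460499
cos θ = 414 / (17.720045 · 28.460499) ≈ 0.82091
θ = arccos(0.82091) ≈ 34.8°

34.8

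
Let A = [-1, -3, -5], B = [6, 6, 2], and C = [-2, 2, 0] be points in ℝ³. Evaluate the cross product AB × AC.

AB = (7, 9, 7)
AC = (-1, 5, 5)
i: 9·5 - 7·5 = 45 - 35 = 10
j: 7·(-1) - 7·5 = -7 - 35 = -42
k: 7·5 - 9·(-1) = 35 - (-9) = 44
AB × AC = (10, -42, 44)

(10, -42, 44)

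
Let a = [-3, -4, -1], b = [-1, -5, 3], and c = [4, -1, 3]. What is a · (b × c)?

b × c:
i: (-5)·3 - 3·(-1) = -15 - (-3) = -12
j: 3·4 - (-1)·3 = 12 - (-3) = 15
k: (-1)·(-1) - (-5)·4 = 1 - (-20) = 21
b × c = (-12, 15, 21)
a · (b × c) = (-3)·(-12) + (-4)·15 + (-1)·21 = 36 - 60 - 21 = -45

-45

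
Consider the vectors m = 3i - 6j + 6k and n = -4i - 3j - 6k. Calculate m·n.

-30

m · n = 3·(-4) + (-6)·(-3) + 6·(-6) = -12 + 18 - 36 = -30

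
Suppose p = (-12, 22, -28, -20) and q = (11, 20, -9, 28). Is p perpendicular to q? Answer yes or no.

p · q = (-12)·11 + 22·20 + (-28)·(-9) + (-20)·28 = -132 + 440 + 252 - 560 = 0
Zero, so the vectors are orthogonal.

yes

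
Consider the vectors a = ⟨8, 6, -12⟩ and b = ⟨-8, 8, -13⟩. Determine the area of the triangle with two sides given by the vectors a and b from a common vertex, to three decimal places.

114.965

i: 6·(-13) - (-12)·8 = -78 - (-96) = 18
j: (-12)·(-8) - 8·(-13) = 96 - (-104) = 200
k: 8·8 - 6·(-8) = 64 - (-48) = 112
a × b = (18, 200, 112)
|a × b| = √(18² + 200² + 112²) = √52868 ≈ 229.9304
area = ½ · 229.9304 ≈ 114.965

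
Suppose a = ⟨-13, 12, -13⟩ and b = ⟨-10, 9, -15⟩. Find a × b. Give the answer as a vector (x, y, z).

(-63, -65, 3)

i: 12·(-15) - (-13)·9 = -180 - (-117) = -63
j: (-13)·(-10) - (-13)·(-15) = 130 - 195 = -65
k: (-13)·9 - 12·(-10) = -117 - (-120) = 3
a × b = (-63, -65, 3)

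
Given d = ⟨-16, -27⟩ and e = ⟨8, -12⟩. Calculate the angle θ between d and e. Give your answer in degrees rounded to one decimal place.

d · e = (-16)·8 + (-27)·(-12) = -128 + 324 = 196
|d|² = 256 + 729 = 985,  |d| = √985 ≈ 31.384710
|e|² = 64 + 144 = 208,  |e| = √208 ≈ 14.422205
cos θ = 196 / (31.384710 · 14.422205) ≈ 0.43302
θ = arccos(0.43302) ≈ 64.3°

64.3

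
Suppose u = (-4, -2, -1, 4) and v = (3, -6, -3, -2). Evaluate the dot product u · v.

-5

u · v = (-4)·3 + (-2)·(-6) + (-1)·(-3) + 4·(-2) = -12 + 12 + 3 - 8 = -5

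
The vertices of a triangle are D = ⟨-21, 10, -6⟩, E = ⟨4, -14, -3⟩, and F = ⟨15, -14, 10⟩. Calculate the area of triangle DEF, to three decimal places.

DE = (25, -24, 3),  DF = (36, -24, 16)
i: (-24)·16 - 3·(-24) = -384 - (-72) = -312
j: 3·36 - 25·16 = 108 - 400 = -292
k: 25·(-24) - (-24)·36 = -600 - (-864) = 264
DE × DF = (-312, -292, 264)
|DE × DF| = √252304 ≈ 502.2987
area = ½ · 502.2987 ≈ 251.149

251.149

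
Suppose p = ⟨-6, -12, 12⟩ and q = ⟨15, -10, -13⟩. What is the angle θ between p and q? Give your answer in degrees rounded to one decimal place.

108.4

p · q = (-6)·15 + (-12)·(-10) + 12·(-13) = -90 + 120 - 156 = -126
|p|² = 36 + 144 + 144 = 324,  |p| = √324 ≈ 18.000000
|q|² = 225 + 100 + 169 = 494,  |q| = √494 ≈ 22.226111
cos θ = -126 / (18.000000 · 22.226111) ≈ -0.31494
θ = arccos(-0.31494) ≈ 108.4°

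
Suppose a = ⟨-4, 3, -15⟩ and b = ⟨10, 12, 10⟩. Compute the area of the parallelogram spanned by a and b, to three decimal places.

i: 3·10 - (-15)·12 = 30 - (-180) = 210
j: (-15)·10 - (-4)·10 = -150 - (-40) = -110
k: (-4)·12 - 3·10 = -48 - 30 = -78
a × b = (210, -110, -78)
|a × b| = √(210² + (-110)² + (-78)²) = √62284 ≈ 249.5676

249.568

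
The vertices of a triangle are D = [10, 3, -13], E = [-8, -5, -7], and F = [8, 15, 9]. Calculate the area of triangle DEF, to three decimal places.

256.312

DE = (-18, -8, 6),  DF = (-2, 12, 22)
i: (-8)·22 - 6·12 = -176 - 72 = -248
j: 6·(-2) - (-18)·22 = -12 - (-396) = 384
k: (-18)·12 - (-8)·(-2) = -216 - 16 = -232
DE × DF = (-248, 384, -232)
|DE × DF| = √262784 ≈ 512.6246
area = ½ · 512.6246 ≈ 256.312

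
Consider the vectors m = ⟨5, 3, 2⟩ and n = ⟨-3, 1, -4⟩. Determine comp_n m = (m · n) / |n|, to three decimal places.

-3.922

m · n = 5·(-3) + 3·1 + 2·(-4) = -15 + 3 - 8 = -20
|n| = √(9 + 1 + 16) = √26 ≈ 5.0990
comp_n m = -20 / √26 ≈ -3.922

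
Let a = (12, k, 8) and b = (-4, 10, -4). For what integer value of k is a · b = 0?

a · b = 12·(-4) + k·10 + 8·(-4) = -80 + 10k
Set equal to 0: 10k = 80, so k = 8.

8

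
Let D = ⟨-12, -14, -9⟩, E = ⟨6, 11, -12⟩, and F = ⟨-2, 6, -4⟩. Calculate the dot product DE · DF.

665

DE = E − D = (18, 25, -3)
DF = F − D = (10, 20, 5)
DE · DF = 18·10 + 25·20 + (-3)·5 = 180 + 500 - 15 = 665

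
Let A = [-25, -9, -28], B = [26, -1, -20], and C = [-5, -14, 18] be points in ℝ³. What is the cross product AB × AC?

AB = (51, 8, 8)
AC = (20, -5, 46)
i: 8·46 - 8·(-5) = 368 - (-40) = 408
j: 8·20 - 51·46 = 160 - 2346 = -2186
k: 51·(-5) - 8·20 = -255 - 160 = -415
AB × AC = (408, -2186, -415)

(408, -2186, -415)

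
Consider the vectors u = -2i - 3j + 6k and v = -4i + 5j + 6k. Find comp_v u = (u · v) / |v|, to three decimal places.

u · v = (-2)·(-4) + (-3)·5 + 6·6 = 8 - 15 + 36 = 29
|v| = √(16 + 25 + 36) = √77 ≈ 8.7750
comp_v u = 29 / √77 ≈ 3.305

3.305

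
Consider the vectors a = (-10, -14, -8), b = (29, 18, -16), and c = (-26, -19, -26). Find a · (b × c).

-7996

b × c:
i: 18·(-26) - (-16)·(-19) = -468 - 304 = -772
j: (-16)·(-26) - 29·(-26) = 416 - (-754) = 1170
k: 29·(-19) - 18·(-26) = -551 - (-468) = -83
b × c = (-772, 1170, -83)
a · (b × c) = (-10)·(-772) + (-14)·1170 + (-8)·(-83) = 7720 - 16380 + 664 = -7996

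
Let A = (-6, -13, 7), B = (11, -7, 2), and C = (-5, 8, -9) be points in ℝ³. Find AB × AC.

(9, 267, 351)

AB = (17, 6, -5)
AC = (1, 21, -16)
i: 6·(-16) - (-5)·21 = -96 - (-105) = 9
j: (-5)·1 - 17·(-16) = -5 - (-272) = 267
k: 17·21 - 6·1 = 357 - 6 = 351
AB × AC = (9, 267, 351)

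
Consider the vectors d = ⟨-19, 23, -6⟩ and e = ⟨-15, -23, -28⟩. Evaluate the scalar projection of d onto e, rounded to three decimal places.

-1.938

d · e = (-19)·(-15) + 23·(-23) + (-6)·(-28) = 285 - 529 + 168 = -76
|e| = √(225 + 529 + 784) = √1538 ≈ 39.2173
comp_e d = -76 / √1538 ≈ -1.938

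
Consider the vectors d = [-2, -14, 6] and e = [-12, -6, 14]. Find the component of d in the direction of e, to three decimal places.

d · e = (-2)·(-12) + (-14)·(-6) + 6·14 = 24 + 84 + 84 = 192
|e| = √(144 + 36 + 196) = √376 ≈ 19.3907
comp_e d = 192 / √376 ≈ 9.902

9.902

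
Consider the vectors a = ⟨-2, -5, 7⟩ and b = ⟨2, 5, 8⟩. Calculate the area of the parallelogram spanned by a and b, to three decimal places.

i: (-5)·8 - 7·5 = -40 - 35 = -75
j: 7·2 - (-2)·8 = 14 - (-16) = 30
k: (-2)·5 - (-5)·2 = -10 - (-10) = 0
a × b = (-75, 30, 0)
|a × b| = √((-75)² + 30² + 0²) = √6525 ≈ 80.7775

80.777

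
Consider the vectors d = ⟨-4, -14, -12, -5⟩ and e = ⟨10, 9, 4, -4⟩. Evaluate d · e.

d · e = (-4)·10 + (-14)·9 + (-12)·4 + (-5)·(-4) = -40 - 126 - 48 + 20 = -194

-194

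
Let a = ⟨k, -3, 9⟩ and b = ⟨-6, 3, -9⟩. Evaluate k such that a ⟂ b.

a · b = k·(-6) + (-3)·3 + 9·(-9) = -90 - 6k
Set equal to 0: -6k = 90, so k = -15.

-15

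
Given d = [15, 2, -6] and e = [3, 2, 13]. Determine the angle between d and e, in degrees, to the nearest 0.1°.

97.6

d · e = 15·3 + 2·2 + (-6)·13 = 45 + 4 - 78 = -29
|d|² = 225 + 4 + 36 = 265,  |d| = √265 ≈ 16.278821
|e|² = 9 + 4 + 169 = 182,  |e| = √182 ≈ 13.490738
cos θ = -29 / (16.278821 · 13.490738) ≈ -0.13205
θ = arccos(-0.13205) ≈ 97.6°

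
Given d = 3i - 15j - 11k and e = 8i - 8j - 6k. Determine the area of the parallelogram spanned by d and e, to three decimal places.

118.828

i: (-15)·(-6) - (-11)·(-8) = 90 - 88 = 2
j: (-11)·8 - 3·(-6) = -88 - (-18) = -70
k: 3·(-8) - (-15)·8 = -24 - (-120) = 96
d × e = (2, -70, 96)
|d × e| = √(2² + (-70)² + 96²) = √14120 ≈ 118.8276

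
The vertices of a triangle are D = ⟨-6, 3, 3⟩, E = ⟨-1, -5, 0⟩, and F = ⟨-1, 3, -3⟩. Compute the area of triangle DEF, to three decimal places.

32.129

DE = (5, -8, -3),  DF = (5, 0, -6)
i: (-8)·(-6) - (-3)·0 = 48 - 0 = 48
j: (-3)·5 - 5·(-6) = -15 - (-30) = 15
k: 5·0 - (-8)·5 = 0 - (-40) = 40
DE × DF = (48, 15, 40)
|DE × DF| = √4129 ≈ 64.2573
area = ½ · 64.2573 ≈ 32.129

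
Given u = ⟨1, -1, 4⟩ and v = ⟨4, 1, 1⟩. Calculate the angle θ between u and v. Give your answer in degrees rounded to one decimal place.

u · v = 1·4 + (-1)·1 + 4·1 = 4 - 1 + 4 = 7
|u|² = 1 + 1 + 16 = 18,  |u| = √18 ≈ 4.242641
|v|² = 16 + 1 + 1 = 18,  |v| = √18 ≈ 4.242641
cos θ = 7 / (4.242641 · 4.242641) ≈ 0.38889
θ = arccos(0.38889) ≈ 67.1°

67.1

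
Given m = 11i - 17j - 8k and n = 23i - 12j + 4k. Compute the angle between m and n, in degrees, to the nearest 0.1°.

42.0

m · n = 11·23 + (-17)·(-12) + (-8)·4 = 253 + 204 - 32 = 425
|m|² = 121 + 289 + 64 = 474,  |m| = √474 ≈ 21.771541
|n|² = 529 + 144 + 16 = 689,  |n| = √689 ≈ 26.248809
cos θ = 425 / (21.771541 · 26.248809) ≈ 0.74369
θ = arccos(0.74369) ≈ 42.0°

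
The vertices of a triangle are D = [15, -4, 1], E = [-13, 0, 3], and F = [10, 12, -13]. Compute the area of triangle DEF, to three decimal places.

DE = (-28, 4, 2),  DF = (-5, 16, -14)
i: 4·(-14) - 2·16 = -56 - 32 = -88
j: 2·(-5) - (-28)·(-14) = -10 - 392 = -402
k: (-28)·16 - 4·(-5) = -448 - (-20) = -428
DE × DF = (-88, -402, -428)
|DE × DF| = √352532 ≈ 593.7441
area = ½ · 593.7441 ≈ 296.872

296.872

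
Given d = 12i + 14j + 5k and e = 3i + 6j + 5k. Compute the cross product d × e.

i: 14·5 - 5·6 = 70 - 30 = 40
j: 5·3 - 12·5 = 15 - 60 = -45
k: 12·6 - 14·3 = 72 - 42 = 30
d × e = (40, -45, 30)

(40, -45, 30)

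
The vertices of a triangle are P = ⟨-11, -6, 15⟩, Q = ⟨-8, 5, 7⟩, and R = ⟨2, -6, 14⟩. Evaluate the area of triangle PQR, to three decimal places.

PQ = (3, 11, -8),  PR = (13, 0, -1)
i: 11·(-1) - (-8)·0 = -11 - 0 = -11
j: (-8)·13 - 3·(-1) = -104 - (-3) = -101
k: 3·0 - 11·13 = 0 - 143 = -143
PQ × PR = (-11, -101, -143)
|PQ × PR| = √30771 ≈ 175.4166
area = ½ · 175.4166 ≈ 87.708

87.708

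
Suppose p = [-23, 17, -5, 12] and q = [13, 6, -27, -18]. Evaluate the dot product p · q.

-278

p · q = (-23)·13 + 17·6 + (-5)·(-27) + 12·(-18) = -299 + 102 + 135 - 216 = -278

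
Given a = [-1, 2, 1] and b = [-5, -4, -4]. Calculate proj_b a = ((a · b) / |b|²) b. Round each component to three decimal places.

a · b = (-1)·(-5) + 2·(-4) + 1·(-4) = 5 - 8 - 4 = -7
|b|² = 25 + 16 + 16 = 57
proj_b a = (-7/57) · (-5, -4, -4) ≈ (0.614, 0.491, 0.491)

(0.614, 0.491, 0.491)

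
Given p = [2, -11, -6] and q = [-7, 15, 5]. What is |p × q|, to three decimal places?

i: (-11)·5 - (-6)·15 = -55 - (-90) = 35
j: (-6)·(-7) - 2·5 = 42 - 10 = 32
k: 2·15 - (-11)·(-7) = 30 - 77 = -47
p × q = (35, 32, -47)
|p × q| = √(35² + 32² + (-47)²) = √4458 ≈ 66.7683

66.768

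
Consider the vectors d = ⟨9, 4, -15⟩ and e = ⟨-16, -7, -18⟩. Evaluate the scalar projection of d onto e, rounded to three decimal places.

d · e = 9·(-16) + 4·(-7) + (-15)·(-18) = -144 - 28 + 270 = 98
|e| = √(256 + 49 + 324) = √629 ≈ 25.0799
comp_e d = 98 / √629 ≈ 3.908

3.908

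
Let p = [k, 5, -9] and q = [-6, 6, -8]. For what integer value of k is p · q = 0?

p · q = k·(-6) + 5·6 + (-9)·(-8) = 102 - 6k
Set equal to 0: -6k = -102, so k = 17.

17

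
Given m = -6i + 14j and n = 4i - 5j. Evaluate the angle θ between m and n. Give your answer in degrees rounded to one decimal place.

m · n = (-6)·4 + 14·(-5) = -24 - 70 = -94
|m|² = 36 + 196 = 232,  |m| = √232 ≈ 15.231546
|n|² = 16 + 25 = 41,  |n| = √41 ≈ 6.403124
cos θ = -94 / (15.231546 · 6.403124) ≈ -0.96381
θ = arccos(-0.96381) ≈ 164.5°

164.5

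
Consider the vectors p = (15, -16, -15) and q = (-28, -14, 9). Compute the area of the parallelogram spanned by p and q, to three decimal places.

i: (-16)·9 - (-15)·(-14) = -144 - 210 = -354
j: (-15)·(-28) - 15·9 = 420 - 135 = 285
k: 15·(-14) - (-16)·(-28) = -210 - 448 = -658
p × q = (-354, 285, -658)
|p × q| = √((-354)² + 285² + (-658)²) = √639505 ≈ 799.6906

799.691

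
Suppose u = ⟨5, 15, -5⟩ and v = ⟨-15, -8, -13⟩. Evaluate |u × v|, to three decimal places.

i: 15·(-13) - (-5)·(-8) = -195 - 40 = -235
j: (-5)·(-15) - 5·(-13) = 75 - (-65) = 140
k: 5·(-8) - 15·(-15) = -40 - (-225) = 185
u × v = (-235, 140, 185)
|u × v| = √((-235)² + 140² + 185²) = √109050 ≈ 330.2272

330.227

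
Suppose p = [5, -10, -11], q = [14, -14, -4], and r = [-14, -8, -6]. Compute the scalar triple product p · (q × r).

q × r:
i: (-14)·(-6) - (-4)·(-8) = 84 - 32 = 52
j: (-4)·(-14) - 14·(-6) = 56 - (-84) = 140
k: 14·(-8) - (-14)·(-14) = -112 - 196 = -308
q × r = (52, 140, -308)
p · (q × r) = 5·52 + (-10)·140 + (-11)·(-308) = 260 - 1400 + 3388 = 2248

2248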